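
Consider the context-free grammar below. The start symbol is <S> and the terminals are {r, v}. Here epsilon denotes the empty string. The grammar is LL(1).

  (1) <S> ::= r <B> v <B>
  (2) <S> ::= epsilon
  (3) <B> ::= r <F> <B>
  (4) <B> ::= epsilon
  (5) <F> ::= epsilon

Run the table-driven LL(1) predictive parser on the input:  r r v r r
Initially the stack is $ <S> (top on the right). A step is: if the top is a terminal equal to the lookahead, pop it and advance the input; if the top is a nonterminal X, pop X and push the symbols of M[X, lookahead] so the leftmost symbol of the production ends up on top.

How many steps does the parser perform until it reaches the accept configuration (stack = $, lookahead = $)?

14

      Stack              Input        Action
   1  $ <S>              r r v r r $  expand <S> ::= r <B> v <B>
   2  $ <B> v <B> r      r r v r r $  match r
   3  $ <B> v <B>        r v r r $    expand <B> ::= r <F> <B>
   4  $ <B> v <B> <F> r  r v r r $    match r
   5  $ <B> v <B> <F>    v r r $      expand <F> ::= epsilon
   6  $ <B> v <B>        v r r $      expand <B> ::= epsilon
   7  $ <B> v            v r r $      match v
   8  $ <B>              r r $        expand <B> ::= r <F> <B>
   9  $ <B> <F> r        r r $        match r
  10  $ <B> <F>          r $          expand <F> ::= epsilon
  11  $ <B>              r $          expand <B> ::= r <F> <B>
  12  $ <B> <F> r        r $          match r
  13  $ <B> <F>          $            expand <F> ::= epsilon
  14  $ <B>              $            expand <B> ::= epsilon
Accept reached after 14 steps.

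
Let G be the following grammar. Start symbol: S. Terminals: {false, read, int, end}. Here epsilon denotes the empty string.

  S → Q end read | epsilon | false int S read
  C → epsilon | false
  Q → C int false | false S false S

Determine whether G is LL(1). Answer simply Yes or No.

No

FIRST(S) = {epsilon, false, int}
FIRST(C) = {epsilon, false}
FIRST(Q) = {false, int}
FOLLOW(S) = {$, end, false, read}
FOLLOW(C) = {int}
FOLLOW(Q) = {end}
Cell M[Q, false] receives both Q → C int false and Q → false S false S — the grammar is not LL(1).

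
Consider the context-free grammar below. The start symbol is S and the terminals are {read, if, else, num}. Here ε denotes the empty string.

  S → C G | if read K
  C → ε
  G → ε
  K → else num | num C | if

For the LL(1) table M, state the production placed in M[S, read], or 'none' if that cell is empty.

FIRST(C) = {ε}
FIRST(G) = {ε}
FIRST(K) = {else, if, num}
FIRST(S) = {ε, if}  (via C G)
FOLLOW(S) includes $ since S is the start symbol.
FOLLOW(S): S appears on no right-hand side. Thus FOLLOW(S) = {$}.
For S → C G: FIRST(C G) = {ε}, so it goes in M[S, t] for t ∈ {}; since ε ∈ FIRST, also for every t ∈ FOLLOW(S) = {$}.
For S → if read K: FIRST(if read K) = {if}, so it goes in M[S, t] for t ∈ {if}.
None of these place a production in M[S, read].

none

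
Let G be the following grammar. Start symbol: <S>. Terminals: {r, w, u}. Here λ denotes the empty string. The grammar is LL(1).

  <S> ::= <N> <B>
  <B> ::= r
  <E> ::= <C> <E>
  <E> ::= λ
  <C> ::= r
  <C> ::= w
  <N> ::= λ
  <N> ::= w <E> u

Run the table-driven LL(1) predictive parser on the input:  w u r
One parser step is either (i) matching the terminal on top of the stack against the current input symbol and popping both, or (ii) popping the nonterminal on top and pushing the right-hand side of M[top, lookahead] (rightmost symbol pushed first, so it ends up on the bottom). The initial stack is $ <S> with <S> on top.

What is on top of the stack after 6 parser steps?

r

     Stack          Input    Action
  1  $ <S>          w u r $  expand <S> ::= <N> <B>
  2  $ <B> <N>      w u r $  expand <N> ::= w <E> u
  3  $ <B> u <E> w  w u r $  match w
  4  $ <B> u <E>    u r $    expand <E> ::= λ
  5  $ <B> u        u r $    match u
  6  $ <B>          r $      expand <B> ::= r
Stack after step 6: $ r (top = r).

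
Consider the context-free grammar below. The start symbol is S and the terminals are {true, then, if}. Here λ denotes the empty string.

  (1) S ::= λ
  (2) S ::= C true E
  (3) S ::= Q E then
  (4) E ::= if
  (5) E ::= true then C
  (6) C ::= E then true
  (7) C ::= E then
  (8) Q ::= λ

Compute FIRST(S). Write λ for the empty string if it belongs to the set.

{λ, if, true}

FIRST(E): from E::=if we get {if}; from E::=true then C we get {true}. So FIRST(E) = {if, true}.
FIRST(Q): from Q::=λ we get {λ}. So FIRST(Q) = {λ}.
FIRST(C): from C::=E then true we get {if, true}; from C::=E then we get {if, true}. So FIRST(C) = {if, true}.
FIRST(S): from S::=λ we get {λ}; from S::=C true E we get {if, true}; from S::=Q E then we get {if, true}. So FIRST(S) = {λ, if, true}.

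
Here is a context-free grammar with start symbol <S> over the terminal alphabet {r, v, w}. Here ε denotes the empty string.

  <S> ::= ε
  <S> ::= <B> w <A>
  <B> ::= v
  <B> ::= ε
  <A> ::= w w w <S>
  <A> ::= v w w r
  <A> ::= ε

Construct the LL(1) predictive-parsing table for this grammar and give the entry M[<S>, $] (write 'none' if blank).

FIRST(<B>) = {ε, v}
FIRST(<A>) = {ε, v, w}
FIRST(<S>) = {ε, v, w}  (via <B> w <A>)
FOLLOW(<S>) includes $ since <S> is the start symbol.
FOLLOW(<S>): in <A>::=w w w <S>, the suffix after <S> is empty, so FOLLOW(<S>) ⊇ FOLLOW(<A>) = {$}. Thus FOLLOW(<S>) = {$}.
FOLLOW(<A>): in <S>::=<B> w <A>, the suffix after <A> is empty, so FOLLOW(<A>) ⊇ FOLLOW(<S>) = {$}. Thus FOLLOW(<A>) = {$}.
For <S> ::= ε: FIRST(ε) = {ε}, so it goes in M[<S>, t] for t ∈ {}; since ε ∈ FIRST, also for every t ∈ FOLLOW(<S>) = {$}.
For <S> ::= <B> w <A>: FIRST(<B> w <A>) = {v, w}, so it goes in M[<S>, t] for t ∈ {v, w}.

<S> ::= ε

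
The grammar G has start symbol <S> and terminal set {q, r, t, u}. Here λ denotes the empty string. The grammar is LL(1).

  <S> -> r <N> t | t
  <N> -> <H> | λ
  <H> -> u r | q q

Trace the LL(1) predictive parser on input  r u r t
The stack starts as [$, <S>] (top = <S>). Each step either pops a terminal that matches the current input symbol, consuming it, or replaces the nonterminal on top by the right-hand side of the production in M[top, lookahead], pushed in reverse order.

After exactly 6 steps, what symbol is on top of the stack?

t

     Stack      Input      Action
  1  $ <S>      r u r t $  expand <S> -> r <N> t
  2  $ t <N> r  r u r t $  match r
  3  $ t <N>    u r t $    expand <N> -> <H>
  4  $ t <H>    u r t $    expand <H> -> u r
  5  $ t r u    u r t $    match u
  6  $ t r      r t $      match r
Stack after step 6: $ t (top = t).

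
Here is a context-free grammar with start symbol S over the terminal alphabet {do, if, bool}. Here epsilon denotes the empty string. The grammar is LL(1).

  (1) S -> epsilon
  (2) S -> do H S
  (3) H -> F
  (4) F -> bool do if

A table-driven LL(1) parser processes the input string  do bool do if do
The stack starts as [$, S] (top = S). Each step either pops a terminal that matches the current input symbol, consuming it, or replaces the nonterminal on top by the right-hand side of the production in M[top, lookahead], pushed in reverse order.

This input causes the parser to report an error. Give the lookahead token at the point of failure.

$

      Stack           Input               Action
   1  $ S             do bool do if do $  expand S -> do H S
   2  $ S H do        do bool do if do $  match do
   3  $ S H           bool do if do $     expand H -> F
   4  $ S F           bool do if do $     expand F -> bool do if
   5  $ S if do bool  bool do if do $     match bool
   6  $ S if do       do if do $          match do
   7  $ S if          if do $             match if
   8  $ S             do $                expand S -> do H S
   9  $ S H do        do $                match do
  10  $ S H           $                   error: M[H, $] is empty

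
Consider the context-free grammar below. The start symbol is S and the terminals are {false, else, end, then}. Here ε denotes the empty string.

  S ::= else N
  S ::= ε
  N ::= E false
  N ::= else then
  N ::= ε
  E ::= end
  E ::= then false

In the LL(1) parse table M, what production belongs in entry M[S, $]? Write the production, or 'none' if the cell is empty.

S ::= ε

FIRST(S) = {ε, else}
FIRST(E) = {end, then}
FIRST(N) = {ε, else, end, then}  (via E false)
FOLLOW(S) includes $ since S is the start symbol.
FOLLOW(S): S appears on no right-hand side. Thus FOLLOW(S) = {$}.
For S ::= else N: FIRST(else N) = {else}, so it goes in M[S, t] for t ∈ {else}.
For S ::= ε: FIRST(ε) = {ε}, so it goes in M[S, t] for t ∈ {}; since ε ∈ FIRST, also for every t ∈ FOLLOW(S) = {$}.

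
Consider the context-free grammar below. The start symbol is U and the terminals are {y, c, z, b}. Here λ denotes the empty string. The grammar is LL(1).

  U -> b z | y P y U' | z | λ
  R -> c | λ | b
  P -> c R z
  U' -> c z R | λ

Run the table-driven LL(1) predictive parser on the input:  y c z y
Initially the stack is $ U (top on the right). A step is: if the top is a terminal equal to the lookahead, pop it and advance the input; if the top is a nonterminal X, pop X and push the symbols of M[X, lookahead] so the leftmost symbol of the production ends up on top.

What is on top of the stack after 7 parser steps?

U'

     Stack         Input      Action
  1  $ U           y c z y $  expand U -> y P y U'
  2  $ U' y P y    y c z y $  match y
  3  $ U' y P      c z y $    expand P -> c R z
  4  $ U' y z R c  c z y $    match c
  5  $ U' y z R    z y $      expand R -> λ
  6  $ U' y z      z y $      match z
  7  $ U' y        y $        match y
Stack after step 7: $ U' (top = U').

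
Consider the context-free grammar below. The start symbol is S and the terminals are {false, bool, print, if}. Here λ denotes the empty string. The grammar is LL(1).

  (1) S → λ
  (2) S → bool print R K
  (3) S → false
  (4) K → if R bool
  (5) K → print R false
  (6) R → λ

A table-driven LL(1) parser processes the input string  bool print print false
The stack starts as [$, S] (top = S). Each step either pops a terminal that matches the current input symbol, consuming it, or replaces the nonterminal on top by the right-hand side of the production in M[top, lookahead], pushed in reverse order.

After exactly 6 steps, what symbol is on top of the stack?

R

     Stack             Input                     Action
  1  $ S               bool print print false $  expand S → bool print R K
  2  $ K R print bool  bool print print false $  match bool
  3  $ K R print       print print false $       match print
  4  $ K R             print false $             expand R → λ
  5  $ K               print false $             expand K → print R false
  6  $ false R print   print false $             match print
Stack after step 6: $ false R (top = R).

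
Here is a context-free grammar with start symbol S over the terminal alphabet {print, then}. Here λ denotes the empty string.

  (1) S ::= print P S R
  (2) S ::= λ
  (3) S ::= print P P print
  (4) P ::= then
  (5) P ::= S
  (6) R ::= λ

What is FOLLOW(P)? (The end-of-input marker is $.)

{$, print, then}

FIRST(S): from S::=print P S R we get {print}; from S::=λ we get {λ}; from S::=print P P print we get {print}. So FIRST(S) = {λ, print}.
FIRST(R): from R::=λ we get {λ}. So FIRST(R) = {λ}.
FIRST(P): from P::=then we get {then}; from P::=S we get {λ, print}. So FIRST(P) = {λ, print, then}.
FOLLOW(S) includes $ since S is the start symbol.
FOLLOW(S): in S::=print P S R, S is followed by R with FIRST {λ}; in S::=print P S R, the suffix after S is nullable (adds nothing new); in P::=S, the suffix after S is empty, so FOLLOW(S) ⊇ FOLLOW(P) = {$, print, then}. Thus FOLLOW(S) = {$, print, then}.
FOLLOW(P): in S::=print P S R, P is followed by S R with FIRST {λ, print}; in S::=print P S R, the suffix after P is nullable, so FOLLOW(P) ⊇ FOLLOW(S) = {$, print, then}; in S::=print P P print (occurrence 1), P is followed by P print with FIRST {print, then}; in S::=print P P print (occurrence 2), P is followed by print with FIRST {print}. Thus FOLLOW(P) = {$, print, then}.
FOLLOW(R): in S::=print P S R, the suffix after R is empty, so FOLLOW(R) ⊇ FOLLOW(S) = {$, print, then}. Thus FOLLOW(R) = {$, print, then}.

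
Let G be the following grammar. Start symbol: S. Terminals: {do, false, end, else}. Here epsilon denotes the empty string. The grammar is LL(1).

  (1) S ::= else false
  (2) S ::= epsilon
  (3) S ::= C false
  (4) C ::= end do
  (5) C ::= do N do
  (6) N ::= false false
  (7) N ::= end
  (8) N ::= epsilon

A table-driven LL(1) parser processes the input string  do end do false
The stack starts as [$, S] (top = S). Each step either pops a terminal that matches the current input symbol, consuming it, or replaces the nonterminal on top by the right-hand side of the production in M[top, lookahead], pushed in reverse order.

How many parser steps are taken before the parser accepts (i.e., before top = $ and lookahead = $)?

     Stack            Input              Action
  1  $ S              do end do false $  expand S ::= C false
  2  $ false C        do end do false $  expand C ::= do N do
  3  $ false do N do  do end do false $  match do
  4  $ false do N     end do false $     expand N ::= end
  5  $ false do end   end do false $     match end
  6  $ false do       do false $         match do
  7  $ false          false $            match false
Accept reached after 7 steps.

7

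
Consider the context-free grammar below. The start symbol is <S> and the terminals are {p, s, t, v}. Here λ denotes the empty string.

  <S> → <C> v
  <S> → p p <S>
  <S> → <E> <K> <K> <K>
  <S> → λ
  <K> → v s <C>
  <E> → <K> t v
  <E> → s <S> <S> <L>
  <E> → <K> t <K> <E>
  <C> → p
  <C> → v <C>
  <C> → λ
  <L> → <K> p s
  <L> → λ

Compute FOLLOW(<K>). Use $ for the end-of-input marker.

FIRST(<K>) = {v}
FIRST(<C>) = {λ, p, v}
FIRST(<E>) = {s, v}  (via <K> t v, <K> t <K> <E>)
FIRST(<L>) = {λ, v}  (via <K> p s)
FIRST(<S>) = {λ, p, s, v}  (via <C> v, <E> <K> <K> <K>)
FOLLOW(<S>) includes $ since <S> is the start symbol.
FOLLOW(<E>): in <S>→<E> <K> <K> <K>, <E> is followed by <K> <K> <K> with FIRST {v}; in <E>→<K> t <K> <E>, the suffix after <E> is empty (adds nothing new). Thus FOLLOW(<E>) = {v}.
FOLLOW(<S>): in <S>→p p <S>, the suffix after <S> is empty (adds nothing new); in <E>→s <S> <S> <L> (occurrence 1), <S> is followed by <S> <L> with FIRST {λ, p, s, v}; in <E>→s <S> <S> <L> (occurrence 1), the suffix after <S> is nullable, so FOLLOW(<S>) ⊇ FOLLOW(<E>) = {v}; in <E>→s <S> <S> <L> (occurrence 2), <S> is followed by <L> with FIRST {λ, v}; in <E>→s <S> <S> <L> (occurrence 2), the suffix after <S> is nullable, so FOLLOW(<S>) ⊇ FOLLOW(<E>) = {v}. Thus FOLLOW(<S>) = {$, p, s, v}.
FOLLOW(<K>): in <S>→<E> <K> <K> <K> (occurrence 1), <K> is followed by <K> <K> with FIRST {v}; in <S>→<E> <K> <K> <K> (occurrence 2), <K> is followed by <K> with FIRST {v}; in <S>→<E> <K> <K> <K> (occurrence 3), the suffix after <K> is empty, so FOLLOW(<K>) ⊇ FOLLOW(<S>) = {$, p, s, v}; in <E>→<K> t v, <K> is followed by t v with FIRST {t}; in <E>→<K> t <K> <E> (occurrence 1), <K> is followed by t <K> <E> with FIRST {t}; in <E>→<K> t <K> <E> (occurrence 2), <K> is followed by <E> with FIRST {s, v}; in <L>→<K> p s, <K> is followed by p s with FIRST {p}. Thus FOLLOW(<K>) = {$, p, s, t, v}.
FOLLOW(<C>): in <S>→<C> v, <C> is followed by v with FIRST {v}; in <K>→v s <C>, the suffix after <C> is empty, so FOLLOW(<C>) ⊇ FOLLOW(<K>) = {$, p, s, t, v}; in <C>→v <C>, the suffix after <C> is empty (adds nothing new). Thus FOLLOW(<C>) = {$, p, s, t, v}.
FOLLOW(<L>): in <E>→s <S> <S> <L>, the suffix after <L> is empty, so FOLLOW(<L>) ⊇ FOLLOW(<E>) = {v}. Thus FOLLOW(<L>) = {v}.

{$, p, s, t, v}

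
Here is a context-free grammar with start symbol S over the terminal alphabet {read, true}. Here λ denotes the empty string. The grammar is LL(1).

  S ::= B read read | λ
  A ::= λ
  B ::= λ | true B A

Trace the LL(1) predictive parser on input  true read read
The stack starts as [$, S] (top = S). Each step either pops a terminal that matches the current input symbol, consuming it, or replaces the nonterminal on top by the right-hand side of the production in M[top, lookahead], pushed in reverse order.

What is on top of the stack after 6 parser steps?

read

     Stack                 Input             Action
  1  $ S                   true read read $  expand S ::= B read read
  2  $ read read B         true read read $  expand B ::= true B A
  3  $ read read A B true  true read read $  match true
  4  $ read read A B       read read $       expand B ::= λ
  5  $ read read A         read read $       expand A ::= λ
  6  $ read read           read read $       match read
Stack after step 6: $ read (top = read).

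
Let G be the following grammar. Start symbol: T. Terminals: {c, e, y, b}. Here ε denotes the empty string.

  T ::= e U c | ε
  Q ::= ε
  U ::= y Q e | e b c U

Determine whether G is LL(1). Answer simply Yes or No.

Yes

FIRST(T) = {ε, e}
FIRST(Q) = {ε}
FIRST(U) = {e, y}
FOLLOW(T) = {$}
FOLLOW(Q) = {e}
FOLLOW(U) = {c}
Each cell of M receives at most one production.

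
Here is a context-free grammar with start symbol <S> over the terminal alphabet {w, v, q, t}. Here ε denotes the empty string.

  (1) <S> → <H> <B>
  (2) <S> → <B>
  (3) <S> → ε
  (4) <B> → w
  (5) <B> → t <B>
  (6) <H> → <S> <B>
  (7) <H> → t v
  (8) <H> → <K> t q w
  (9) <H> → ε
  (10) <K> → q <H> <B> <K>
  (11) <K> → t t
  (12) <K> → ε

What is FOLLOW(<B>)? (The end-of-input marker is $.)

FIRST(<B>): from <B>→w we get {w}; from <B>→t <B> we get {t}. So FIRST(<B>) = {t, w}.
FIRST(<K>): from <K>→q <H> <B> <K> we get {q}; from <K>→t t we get {t}; from <K>→ε we get {ε}. So FIRST(<K>) = {ε, q, t}.
FIRST(<S>): from <S>→<H> <B> we get {q, t, w}; from <S>→<B> we get {t, w}; from <S>→ε we get {ε}. So FIRST(<S>) = {ε, q, t, w}.
FIRST(<H>): from <H>→<S> <B> we get {q, t, w}; from <H>→t v we get {t}; from <H>→<K> t q w we get {q, t}; from <H>→ε we get {ε}. So FIRST(<H>) = {ε, q, t, w}.
FOLLOW(<S>) includes $ since <S> is the start symbol.
FOLLOW(<S>): in <H>→<S> <B>, <S> is followed by <B> with FIRST {t, w}. Thus FOLLOW(<S>) = {$, t, w}.
FOLLOW(<H>): in <S>→<H> <B>, <H> is followed by <B> with FIRST {t, w}; in <K>→q <H> <B> <K>, <H> is followed by <B> <K> with FIRST {t, w}. Thus FOLLOW(<H>) = {t, w}.
FOLLOW(<K>): in <H>→<K> t q w, <K> is followed by t q w with FIRST {t}; in <K>→q <H> <B> <K>, the suffix after <K> is empty (adds nothing new). Thus FOLLOW(<K>) = {t}.
FOLLOW(<B>): in <S>→<H> <B>, the suffix after <B> is empty, so FOLLOW(<B>) ⊇ FOLLOW(<S>) = {$, t, w}; in <S>→<B>, the suffix after <B> is empty, so FOLLOW(<B>) ⊇ FOLLOW(<S>) = {$, t, w}; in <B>→t <B>, the suffix after <B> is empty (adds nothing new); in <H>→<S> <B>, the suffix after <B> is empty, so FOLLOW(<B>) ⊇ FOLLOW(<H>) = {t, w}; in <K>→q <H> <B> <K>, <B> is followed by <K> with FIRST {ε, q, t}; in <K>→q <H> <B> <K>, the suffix after <B> is nullable, so FOLLOW(<B>) ⊇ FOLLOW(<K>) = {t}. Thus FOLLOW(<B>) = {$, q, t, w}.

{$, q, t, w}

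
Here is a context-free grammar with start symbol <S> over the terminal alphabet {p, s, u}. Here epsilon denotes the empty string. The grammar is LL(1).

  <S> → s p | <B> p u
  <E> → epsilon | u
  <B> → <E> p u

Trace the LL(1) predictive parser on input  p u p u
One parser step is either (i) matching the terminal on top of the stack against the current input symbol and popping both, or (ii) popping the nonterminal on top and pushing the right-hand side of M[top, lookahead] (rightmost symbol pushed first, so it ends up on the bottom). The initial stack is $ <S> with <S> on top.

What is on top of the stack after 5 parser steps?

p

step 1: stack=$ <S>  input=p u p u $  — expand <S> → <B> p u
step 2: stack=$ u p <B>  input=p u p u $  — expand <B> → <E> p u
step 3: stack=$ u p u p <E>  input=p u p u $  — expand <E> → epsilon
step 4: stack=$ u p u p  input=p u p u $  — match p
step 5: stack=$ u p u  input=u p u $  — match u
Stack after step 5: $ u p (top = p).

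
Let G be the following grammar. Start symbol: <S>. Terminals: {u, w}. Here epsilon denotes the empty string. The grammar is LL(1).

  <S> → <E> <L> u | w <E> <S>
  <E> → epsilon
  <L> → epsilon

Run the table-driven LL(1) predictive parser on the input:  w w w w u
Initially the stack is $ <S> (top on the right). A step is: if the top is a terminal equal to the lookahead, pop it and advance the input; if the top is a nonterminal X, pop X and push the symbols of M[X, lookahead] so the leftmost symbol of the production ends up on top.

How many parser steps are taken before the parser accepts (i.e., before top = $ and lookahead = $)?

      Stack        Input        Action
   1  $ <S>        w w w w u $  expand <S> → w <E> <S>
   2  $ <S> <E> w  w w w w u $  match w
   3  $ <S> <E>    w w w u $    expand <E> → epsilon
   4  $ <S>        w w w u $    expand <S> → w <E> <S>
   5  $ <S> <E> w  w w w u $    match w
   6  $ <S> <E>    w w u $      expand <E> → epsilon
   7  $ <S>        w w u $      expand <S> → w <E> <S>
   8  $ <S> <E> w  w w u $      match w
   9  $ <S> <E>    w u $        expand <E> → epsilon
  10  $ <S>        w u $        expand <S> → w <E> <S>
  11  $ <S> <E> w  w u $        match w
  12  $ <S> <E>    u $          expand <E> → epsilon
  13  $ <S>        u $          expand <S> → <E> <L> u
  14  $ u <L> <E>  u $          expand <E> → epsilon
  15  $ u <L>      u $          expand <L> → epsilon
  16  $ u          u $          match u
Accept reached after 16 steps.

16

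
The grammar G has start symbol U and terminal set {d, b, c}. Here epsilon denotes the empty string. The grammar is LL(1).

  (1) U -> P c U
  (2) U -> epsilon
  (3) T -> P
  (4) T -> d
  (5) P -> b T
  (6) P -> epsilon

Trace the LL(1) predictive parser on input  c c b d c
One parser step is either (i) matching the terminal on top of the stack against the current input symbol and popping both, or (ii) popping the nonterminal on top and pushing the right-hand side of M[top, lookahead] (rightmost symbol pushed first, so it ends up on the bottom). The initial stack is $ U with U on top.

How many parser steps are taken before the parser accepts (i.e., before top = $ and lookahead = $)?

step 1: stack=$ U  input=c c b d c $  — expand U -> P c U
step 2: stack=$ U c P  input=c c b d c $  — expand P -> epsilon
step 3: stack=$ U c  input=c c b d c $  — match c
step 4: stack=$ U  input=c b d c $  — expand U -> P c U
step 5: stack=$ U c P  input=c b d c $  — expand P -> epsilon
step 6: stack=$ U c  input=c b d c $  — match c
step 7: stack=$ U  input=b d c $  — expand U -> P c U
step 8: stack=$ U c P  input=b d c $  — expand P -> b T
step 9: stack=$ U c T b  input=b d c $  — match b
step 10: stack=$ U c T  input=d c $  — expand T -> d
step 11: stack=$ U c d  input=d c $  — match d
step 12: stack=$ U c  input=c $  — match c
step 13: stack=$ U  input=$  — expand U -> epsilon
Accept reached after 13 steps.

13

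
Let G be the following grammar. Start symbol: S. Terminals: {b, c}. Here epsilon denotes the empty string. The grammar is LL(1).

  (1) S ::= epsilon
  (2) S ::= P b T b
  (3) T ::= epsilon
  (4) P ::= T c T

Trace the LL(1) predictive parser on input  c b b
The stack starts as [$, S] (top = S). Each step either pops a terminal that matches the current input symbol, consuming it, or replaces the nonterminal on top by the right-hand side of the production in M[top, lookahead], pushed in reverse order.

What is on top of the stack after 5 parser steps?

b

step 1: stack=$ S  input=c b b $  — expand S ::= P b T b
step 2: stack=$ b T b P  input=c b b $  — expand P ::= T c T
step 3: stack=$ b T b T c T  input=c b b $  — expand T ::= epsilon
step 4: stack=$ b T b T c  input=c b b $  — match c
step 5: stack=$ b T b T  input=b b $  — expand T ::= epsilon
Stack after step 5: $ b T b (top = b).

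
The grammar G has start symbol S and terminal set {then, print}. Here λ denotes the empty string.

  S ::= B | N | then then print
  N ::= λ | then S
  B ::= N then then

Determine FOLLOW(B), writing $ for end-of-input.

FIRST(N) = {λ, then}
FIRST(B) = {then}  (via N then then)
FIRST(S) = {λ, then}  (via B, N)
FOLLOW(S) includes $ since S is the start symbol.
FOLLOW(S): in N::=then S, the suffix after S is empty, so FOLLOW(S) ⊇ FOLLOW(N) = {$, then}. Thus FOLLOW(S) = {$, then}.
FOLLOW(N): in S::=N, the suffix after N is empty, so FOLLOW(N) ⊇ FOLLOW(S) = {$, then}; in B::=N then then, N is followed by then then with FIRST {then}. Thus FOLLOW(N) = {$, then}.
FOLLOW(B): in S::=B, the suffix after B is empty, so FOLLOW(B) ⊇ FOLLOW(S) = {$, then}. Thus FOLLOW(B) = {$, then}.

{$, then}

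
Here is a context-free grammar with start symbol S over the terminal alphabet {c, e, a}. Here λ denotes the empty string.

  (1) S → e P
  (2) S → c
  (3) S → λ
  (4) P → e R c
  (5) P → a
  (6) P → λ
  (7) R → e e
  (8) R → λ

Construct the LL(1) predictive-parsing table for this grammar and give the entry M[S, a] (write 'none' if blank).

none

FIRST(S) = {λ, c, e}
FIRST(P) = {λ, a, e}
FIRST(R) = {λ, e}
FOLLOW(S) includes $ since S is the start symbol.
FOLLOW(S): S appears on no right-hand side. Thus FOLLOW(S) = {$}.
For S → e P: FIRST(e P) = {e}, so it goes in M[S, t] for t ∈ {e}.
For S → c: FIRST(c) = {c}, so it goes in M[S, t] for t ∈ {c}.
For S → λ: FIRST(λ) = {λ}, so it goes in M[S, t] for t ∈ {}; since λ ∈ FIRST, also for every t ∈ FOLLOW(S) = {$}.
None of these place a production in M[S, a].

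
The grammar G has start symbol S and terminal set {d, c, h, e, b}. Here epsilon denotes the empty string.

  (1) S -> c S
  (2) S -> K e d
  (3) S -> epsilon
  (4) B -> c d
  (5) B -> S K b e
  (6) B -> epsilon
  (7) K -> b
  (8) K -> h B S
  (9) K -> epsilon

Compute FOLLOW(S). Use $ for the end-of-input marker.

{$, b, e, h}

FIRST(K): from K->b we get {b}; from K->h B S we get {h}; from K->epsilon we get {epsilon}. So FIRST(K) = {epsilon, b, h}.
FIRST(S): from S->c S we get {c}; from S->K e d we get {b, e, h}; from S->epsilon we get {epsilon}. So FIRST(S) = {epsilon, b, c, e, h}.
FIRST(B): from B->c d we get {c}; from B->S K b e we get {b, c, e, h}; from B->epsilon we get {epsilon}. So FIRST(B) = {epsilon, b, c, e, h}.
FOLLOW(S) includes $ since S is the start symbol.
FOLLOW(K): in S->K e d, K is followed by e d with FIRST {e}; in B->S K b e, K is followed by b e with FIRST {b}. Thus FOLLOW(K) = {b, e}.
FOLLOW(S): in S->c S, the suffix after S is empty (adds nothing new); in B->S K b e, S is followed by K b e with FIRST {b, h}; in K->h B S, the suffix after S is empty, so FOLLOW(S) ⊇ FOLLOW(K) = {b, e}. Thus FOLLOW(S) = {$, b, e, h}.
FOLLOW(B): in K->h B S, B is followed by S with FIRST {epsilon, b, c, e, h}; in K->h B S, the suffix after B is nullable, so FOLLOW(B) ⊇ FOLLOW(K) = {b, e}. Thus FOLLOW(B) = {b, c, e, h}.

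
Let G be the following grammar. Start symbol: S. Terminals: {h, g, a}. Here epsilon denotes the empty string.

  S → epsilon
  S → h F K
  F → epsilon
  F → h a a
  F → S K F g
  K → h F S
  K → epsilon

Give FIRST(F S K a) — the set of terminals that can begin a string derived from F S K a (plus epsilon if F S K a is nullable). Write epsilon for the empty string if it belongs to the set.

{a, g, h}

FIRST(S): from S→epsilon we get {epsilon}; from S→h F K we get {h}. So FIRST(S) = {epsilon, h}.
FIRST(K): from K→h F S we get {h}; from K→epsilon we get {epsilon}. So FIRST(K) = {epsilon, h}.
FIRST(F): from F→epsilon we get {epsilon}; from F→h a a we get {h}; from F→S K F g we get {g, h}. So FIRST(F) = {epsilon, g, h}.
FIRST(F S K a): take FIRST of each symbol in turn, carrying on past any symbol whose FIRST contains epsilon; result {a, g, h}.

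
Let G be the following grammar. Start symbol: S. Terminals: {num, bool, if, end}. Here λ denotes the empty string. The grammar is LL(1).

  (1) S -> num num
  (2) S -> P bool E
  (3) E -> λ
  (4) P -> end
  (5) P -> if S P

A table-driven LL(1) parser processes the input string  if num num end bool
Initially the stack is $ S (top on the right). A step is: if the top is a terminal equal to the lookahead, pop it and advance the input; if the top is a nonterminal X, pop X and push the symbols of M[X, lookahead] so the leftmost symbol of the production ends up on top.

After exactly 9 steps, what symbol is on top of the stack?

     Stack               Input                  Action
  1  $ S                 if num num end bool $  expand S -> P bool E
  2  $ E bool P          if num num end bool $  expand P -> if S P
  3  $ E bool P S if     if num num end bool $  match if
  4  $ E bool P S        num num end bool $     expand S -> num num
  5  $ E bool P num num  num num end bool $     match num
  6  $ E bool P num      num end bool $         match num
  7  $ E bool P          end bool $             expand P -> end
  8  $ E bool end        end bool $             match end
  9  $ E bool            bool $                 match bool
Stack after step 9: $ E (top = E).

E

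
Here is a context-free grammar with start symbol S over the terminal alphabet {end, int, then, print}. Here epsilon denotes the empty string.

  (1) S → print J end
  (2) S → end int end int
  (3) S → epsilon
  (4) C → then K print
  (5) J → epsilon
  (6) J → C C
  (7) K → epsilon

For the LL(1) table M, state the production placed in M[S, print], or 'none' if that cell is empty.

FIRST(S): from S→print J end we get {print}; from S→end int end int we get {end}; from S→epsilon we get {epsilon}. So FIRST(S) = {epsilon, end, print}.
FIRST(C): from C→then K print we get {then}. So FIRST(C) = {then}.
FIRST(K): from K→epsilon we get {epsilon}. So FIRST(K) = {epsilon}.
FIRST(J): from J→epsilon we get {epsilon}; from J→C C we get {then}. So FIRST(J) = {epsilon, then}.
FOLLOW(S) includes $ since S is the start symbol.
FOLLOW(S): S appears on no right-hand side. Thus FOLLOW(S) = {$}.
For S → print J end: FIRST(print J end) = {print}, so it goes in M[S, t] for t ∈ {print}.
For S → end int end int: FIRST(end int end int) = {end}, so it goes in M[S, t] for t ∈ {end}.
For S → epsilon: FIRST(epsilon) = {epsilon}, so it goes in M[S, t] for t ∈ {}; since epsilon ∈ FIRST, also for every t ∈ FOLLOW(S) = {$}.

S → print J end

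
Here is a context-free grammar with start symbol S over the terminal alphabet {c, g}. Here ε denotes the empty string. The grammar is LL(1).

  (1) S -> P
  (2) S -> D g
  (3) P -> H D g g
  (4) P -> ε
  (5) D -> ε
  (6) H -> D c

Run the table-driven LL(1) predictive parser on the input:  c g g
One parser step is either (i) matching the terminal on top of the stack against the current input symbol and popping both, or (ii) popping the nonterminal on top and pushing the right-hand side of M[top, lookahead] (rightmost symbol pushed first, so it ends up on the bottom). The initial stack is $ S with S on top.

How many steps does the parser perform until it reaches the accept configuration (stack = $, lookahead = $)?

8

step 1: stack=$ S  input=c g g $  — expand S -> P
step 2: stack=$ P  input=c g g $  — expand P -> H D g g
step 3: stack=$ g g D H  input=c g g $  — expand H -> D c
step 4: stack=$ g g D c D  input=c g g $  — expand D -> ε
step 5: stack=$ g g D c  input=c g g $  — match c
step 6: stack=$ g g D  input=g g $  — expand D -> ε
step 7: stack=$ g g  input=g g $  — match g
step 8: stack=$ g  input=g $  — match g
Accept reached after 8 steps.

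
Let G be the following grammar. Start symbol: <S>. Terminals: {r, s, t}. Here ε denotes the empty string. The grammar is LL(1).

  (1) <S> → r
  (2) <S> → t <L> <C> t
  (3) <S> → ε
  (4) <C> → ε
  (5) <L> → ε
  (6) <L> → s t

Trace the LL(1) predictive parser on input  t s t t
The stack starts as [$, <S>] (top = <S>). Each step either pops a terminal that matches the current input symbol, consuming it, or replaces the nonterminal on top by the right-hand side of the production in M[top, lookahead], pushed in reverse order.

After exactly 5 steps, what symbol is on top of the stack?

     Stack          Input      Action
  1  $ <S>          t s t t $  expand <S> → t <L> <C> t
  2  $ t <C> <L> t  t s t t $  match t
  3  $ t <C> <L>    s t t $    expand <L> → s t
  4  $ t <C> t s    s t t $    match s
  5  $ t <C> t      t t $      match t
Stack after step 5: $ t <C> (top = <C>).

<C>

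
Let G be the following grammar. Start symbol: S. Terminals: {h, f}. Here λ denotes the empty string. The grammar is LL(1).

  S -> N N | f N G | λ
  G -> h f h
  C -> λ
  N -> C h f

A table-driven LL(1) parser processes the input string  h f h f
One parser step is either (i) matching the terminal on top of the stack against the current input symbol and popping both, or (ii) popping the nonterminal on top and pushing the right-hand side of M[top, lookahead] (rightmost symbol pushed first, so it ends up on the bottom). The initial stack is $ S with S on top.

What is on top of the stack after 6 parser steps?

C

     Stack      Input      Action
  1  $ S        h f h f $  expand S -> N N
  2  $ N N      h f h f $  expand N -> C h f
  3  $ N f h C  h f h f $  expand C -> λ
  4  $ N f h    h f h f $  match h
  5  $ N f      f h f $    match f
  6  $ N        h f $      expand N -> C h f
Stack after step 6: $ f h C (top = C).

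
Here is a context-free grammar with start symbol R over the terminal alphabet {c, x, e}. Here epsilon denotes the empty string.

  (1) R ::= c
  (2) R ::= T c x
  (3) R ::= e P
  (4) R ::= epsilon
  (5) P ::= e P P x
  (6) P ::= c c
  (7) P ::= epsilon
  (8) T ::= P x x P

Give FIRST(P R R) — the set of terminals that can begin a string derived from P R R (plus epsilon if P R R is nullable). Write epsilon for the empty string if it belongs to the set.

FIRST(P): from P::=e P P x we get {e}; from P::=c c we get {c}; from P::=epsilon we get {epsilon}. So FIRST(P) = {epsilon, c, e}.
FIRST(T): from T::=P x x P we get {c, e, x}. So FIRST(T) = {c, e, x}.
FIRST(R): from R::=c we get {c}; from R::=T c x we get {c, e, x}; from R::=e P we get {e}; from R::=epsilon we get {epsilon}. So FIRST(R) = {epsilon, c, e, x}.
FIRST(P R R): take FIRST of each symbol in turn, carrying on past any symbol whose FIRST contains epsilon; result {epsilon, c, e, x}.

{epsilon, c, e, x}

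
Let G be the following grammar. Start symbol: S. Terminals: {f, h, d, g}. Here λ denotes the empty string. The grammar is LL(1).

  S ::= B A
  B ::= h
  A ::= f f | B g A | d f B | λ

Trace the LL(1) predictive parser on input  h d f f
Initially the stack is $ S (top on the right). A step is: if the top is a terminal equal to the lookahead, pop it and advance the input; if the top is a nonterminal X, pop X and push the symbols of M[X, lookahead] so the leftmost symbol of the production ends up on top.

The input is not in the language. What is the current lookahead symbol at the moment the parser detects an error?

     Stack    Input      Action
  1  $ S      h d f f $  expand S ::= B A
  2  $ A B    h d f f $  expand B ::= h
  3  $ A h    h d f f $  match h
  4  $ A      d f f $    expand A ::= d f B
  5  $ B f d  d f f $    match d
  6  $ B f    f f $      match f
  7  $ B      f $        error: M[B, f] is empty

f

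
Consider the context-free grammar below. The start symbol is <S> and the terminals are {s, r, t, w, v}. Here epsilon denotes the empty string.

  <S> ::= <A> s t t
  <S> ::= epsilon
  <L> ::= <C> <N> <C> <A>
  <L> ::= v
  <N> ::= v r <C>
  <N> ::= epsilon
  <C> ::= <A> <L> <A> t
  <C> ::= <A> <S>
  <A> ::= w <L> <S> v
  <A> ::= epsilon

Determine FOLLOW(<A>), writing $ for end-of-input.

FIRST(<N>) = {epsilon, v}
FIRST(<A>) = {epsilon, w}
FIRST(<S>) = {epsilon, s, w}  (via <A> s t t)
FIRST(<L>) = {epsilon, s, t, v, w}  (via <C> <N> <C> <A>)
FIRST(<C>) = {epsilon, s, t, v, w}  (via <A> <L> <A> t, <A> <S>)
FOLLOW(<S>) includes $ since <S> is the start symbol.
FOLLOW(<L>): in <C>::=<A> <L> <A> t, <L> is followed by <A> t with FIRST {t, w}; in <A>::=w <L> <S> v, <L> is followed by <S> v with FIRST {s, v, w}. Thus FOLLOW(<L>) = {s, t, v, w}.
FOLLOW(<N>): in <L>::=<C> <N> <C> <A>, <N> is followed by <C> <A> with FIRST {epsilon, s, t, v, w}; in <L>::=<C> <N> <C> <A>, the suffix after <N> is nullable, so FOLLOW(<N>) ⊇ FOLLOW(<L>) = {s, t, v, w}. Thus FOLLOW(<N>) = {s, t, v, w}.
FOLLOW(<C>): in <L>::=<C> <N> <C> <A> (occurrence 1), <C> is followed by <N> <C> <A> with FIRST {epsilon, s, t, v, w}; in <L>::=<C> <N> <C> <A> (occurrence 1), the suffix after <C> is nullable, so FOLLOW(<C>) ⊇ FOLLOW(<L>) = {s, t, v, w}; in <L>::=<C> <N> <C> <A> (occurrence 2), <C> is followed by <A> with FIRST {epsilon, w}; in <L>::=<C> <N> <C> <A> (occurrence 2), the suffix after <C> is nullable, so FOLLOW(<C>) ⊇ FOLLOW(<L>) = {s, t, v, w}; in <N>::=v r <C>, the suffix after <C> is empty, so FOLLOW(<C>) ⊇ FOLLOW(<N>) = {s, t, v, w}. Thus FOLLOW(<C>) = {s, t, v, w}.
FOLLOW(<S>): in <C>::=<A> <S>, the suffix after <S> is empty, so FOLLOW(<S>) ⊇ FOLLOW(<C>) = {s, t, v, w}; in <A>::=w <L> <S> v, <S> is followed by v with FIRST {v}. Thus FOLLOW(<S>) = {$, s, t, v, w}.
FOLLOW(<A>): in <S>::=<A> s t t, <A> is followed by s t t with FIRST {s}; in <L>::=<C> <N> <C> <A>, the suffix after <A> is empty, so FOLLOW(<A>) ⊇ FOLLOW(<L>) = {s, t, v, w}; in <C>::=<A> <L> <A> t (occurrence 1), <A> is followed by <L> <A> t with FIRST {s, t, v, w}; in <C>::=<A> <L> <A> t (occurrence 2), <A> is followed by t with FIRST {t}; in <C>::=<A> <S>, <A> is followed by <S> with FIRST {epsilon, s, w}; in <C>::=<A> <S>, the suffix after <A> is nullable, so FOLLOW(<A>) ⊇ FOLLOW(<C>) = {s, t, v, w}. Thus FOLLOW(<A>) = {s, t, v, w}.

{s, t, v, w}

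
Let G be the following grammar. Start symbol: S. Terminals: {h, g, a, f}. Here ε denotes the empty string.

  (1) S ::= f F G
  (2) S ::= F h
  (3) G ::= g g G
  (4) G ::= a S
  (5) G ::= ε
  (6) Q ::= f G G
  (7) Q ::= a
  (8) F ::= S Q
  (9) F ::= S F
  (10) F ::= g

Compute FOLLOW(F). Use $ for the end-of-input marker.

{$, a, f, g, h}

FIRST(G) = {ε, a, g}
FIRST(Q) = {a, f}
FIRST(S) = {f, g}  (via F h)
FIRST(F) = {f, g}  (via S Q, S F)
FOLLOW(S) includes $ since S is the start symbol.
FOLLOW(S): in G::=a S, the suffix after S is empty, so FOLLOW(S) ⊇ FOLLOW(G) = {$, a, f, g, h}; in F::=S Q, S is followed by Q with FIRST {a, f}; in F::=S F, S is followed by F with FIRST {f, g}. Thus FOLLOW(S) = {$, a, f, g, h}.
FOLLOW(F): in S::=f F G, F is followed by G with FIRST {ε, a, g}; in S::=f F G, the suffix after F is nullable, so FOLLOW(F) ⊇ FOLLOW(S) = {$, a, f, g, h}; in S::=F h, F is followed by h with FIRST {h}; in F::=S F, the suffix after F is empty (adds nothing new). Thus FOLLOW(F) = {$, a, f, g, h}.
FOLLOW(Q): in F::=S Q, the suffix after Q is empty, so FOLLOW(Q) ⊇ FOLLOW(F) = {$, a, f, g, h}. Thus FOLLOW(Q) = {$, a, f, g, h}.
FOLLOW(G): in S::=f F G, the suffix after G is empty, so FOLLOW(G) ⊇ FOLLOW(S) = {$, a, f, g, h}; in G::=g g G, the suffix after G is empty (adds nothing new); in Q::=f G G (occurrence 1), G is followed by G with FIRST {ε, a, g}; in Q::=f G G (occurrence 1), the suffix after G is nullable, so FOLLOW(G) ⊇ FOLLOW(Q) = {$, a, f, g, h}; in Q::=f G G (occurrence 2), the suffix after G is empty, so FOLLOW(G) ⊇ FOLLOW(Q) = {$, a, f, g, h}. Thus FOLLOW(G) = {$, a, f, g, h}.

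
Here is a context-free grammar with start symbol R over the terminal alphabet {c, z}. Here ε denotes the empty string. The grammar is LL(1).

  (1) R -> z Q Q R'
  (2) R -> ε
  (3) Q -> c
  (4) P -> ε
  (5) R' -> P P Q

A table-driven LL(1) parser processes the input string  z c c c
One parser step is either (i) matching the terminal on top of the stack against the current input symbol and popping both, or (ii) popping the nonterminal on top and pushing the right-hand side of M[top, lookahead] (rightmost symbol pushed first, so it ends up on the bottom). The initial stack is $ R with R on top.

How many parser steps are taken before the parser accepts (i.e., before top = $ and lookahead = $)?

step 1: stack=$ R  input=z c c c $  — expand R -> z Q Q R'
step 2: stack=$ R' Q Q z  input=z c c c $  — match z
step 3: stack=$ R' Q Q  input=c c c $  — expand Q -> c
step 4: stack=$ R' Q c  input=c c c $  — match c
step 5: stack=$ R' Q  input=c c $  — expand Q -> c
step 6: stack=$ R' c  input=c c $  — match c
step 7: stack=$ R'  input=c $  — expand R' -> P P Q
step 8: stack=$ Q P P  input=c $  — expand P -> ε
step 9: stack=$ Q P  input=c $  — expand P -> ε
step 10: stack=$ Q  input=c $  — expand Q -> c
step 11: stack=$ c  input=c $  — match c
Accept reached after 11 steps.

11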